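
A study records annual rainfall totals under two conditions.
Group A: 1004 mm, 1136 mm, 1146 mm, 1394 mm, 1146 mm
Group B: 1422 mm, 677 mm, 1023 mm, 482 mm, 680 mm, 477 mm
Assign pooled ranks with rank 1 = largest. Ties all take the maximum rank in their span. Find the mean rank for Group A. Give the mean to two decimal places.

Sorted (descending): 1422, 1394, 1146, 1146, 1136, 1023, 1004, 680, 677, 482, 477
The 2 values of 1146 occupy positions 3–4 → each gets rank 4.
Group A values → pooled ranks: 1004→7, 1136→5, 1146→4, 1394→2, 1146→4
Mean rank = (7 + 5 + 4 + 2 + 4) / 5 = 4.40

4.40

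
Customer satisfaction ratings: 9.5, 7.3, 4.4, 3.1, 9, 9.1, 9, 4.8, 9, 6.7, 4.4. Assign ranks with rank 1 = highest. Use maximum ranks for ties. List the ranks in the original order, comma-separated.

Sorted (descending): 9.5, 9.1, 9, 9, 9, 7.3, 6.7, 4.8, 4.4, 4.4, 3.1
The 3 values of 9 occupy positions 3–5 → each gets rank 5.
The 2 values of 4.4 occupy positions 9–10 → each gets rank 10.

1, 6, 10, 11, 5, 2, 5, 8, 5, 7, 10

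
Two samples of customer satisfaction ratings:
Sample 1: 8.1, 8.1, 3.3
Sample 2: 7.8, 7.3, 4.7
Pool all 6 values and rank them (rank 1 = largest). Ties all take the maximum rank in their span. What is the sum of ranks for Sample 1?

10

Sorted (descending): 8.1, 8.1, 7.8, 7.3, 4.7, 3.3
The 2 values of 8.1 occupy positions 1–2 → each gets rank 2.
Sample 1 values → pooled ranks: 8.1→2, 8.1→2, 3.3→6
Rank sum = 2 + 2 + 6 = 10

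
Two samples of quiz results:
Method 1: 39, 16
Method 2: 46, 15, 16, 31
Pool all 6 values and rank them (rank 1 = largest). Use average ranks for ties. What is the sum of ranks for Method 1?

Sorted (descending): 46, 39, 31, 16, 16, 15
The 2 values of 16 occupy positions 4–5 → average rank (4+5)/2 = 4.5.
Method 1 values → pooled ranks: 39→2, 16→4.5
Rank sum = 2 + 4.5 = 6.5

6.5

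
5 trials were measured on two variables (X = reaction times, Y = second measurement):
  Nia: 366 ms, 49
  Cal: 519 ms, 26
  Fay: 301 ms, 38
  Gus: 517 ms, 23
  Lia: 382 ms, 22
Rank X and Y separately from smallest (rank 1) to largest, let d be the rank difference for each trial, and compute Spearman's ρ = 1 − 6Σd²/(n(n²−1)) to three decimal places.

-0.500

Ranks of variable 1: 2, 5, 1, 4, 3
Ranks of variable 2: 5, 3, 4, 2, 1
d = r₁ − r₂: -3, 2, -3, 2, 2
d²: 9, 4, 9, 4, 4; Σd² = 30
ρ = 1 − 6·30/(5·24) = 1 − 180/120 = -0.500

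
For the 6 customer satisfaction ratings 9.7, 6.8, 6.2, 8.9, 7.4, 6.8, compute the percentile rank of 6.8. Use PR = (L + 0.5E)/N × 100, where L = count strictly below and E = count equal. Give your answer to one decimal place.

33.3

N = 6.
Strictly below 6.8: 1. Equal to 6.8: 2.
PR = (1 + 0.5·2)/6 × 100 = 33.3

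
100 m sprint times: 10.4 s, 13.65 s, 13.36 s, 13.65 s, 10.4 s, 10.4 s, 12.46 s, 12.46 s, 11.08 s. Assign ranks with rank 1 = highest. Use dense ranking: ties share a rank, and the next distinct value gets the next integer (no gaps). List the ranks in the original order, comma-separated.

5, 1, 2, 1, 5, 5, 3, 3, 4

Sorted (descending): 13.65, 13.65, 13.36, 12.46, 12.46, 11.08, 10.4, 10.4, 10.4
The 2 values of 13.65 share dense rank 1.
The 2 values of 12.46 share dense rank 3.
The 3 values of 10.4 share dense rank 5.
Remaining distinct values take the next consecutive integers.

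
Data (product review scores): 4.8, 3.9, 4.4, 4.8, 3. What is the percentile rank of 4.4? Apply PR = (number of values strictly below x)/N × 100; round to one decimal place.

40.0

N = 5.
Strictly below 4.4: 2. Equal to 4.4: 1.
PR = 2/5 × 100 = 40.0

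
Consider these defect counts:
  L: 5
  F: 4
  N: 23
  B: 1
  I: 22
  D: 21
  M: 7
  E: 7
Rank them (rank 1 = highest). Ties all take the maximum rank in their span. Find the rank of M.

Sorted (descending): 23, 22, 21, 7, 7, 5, 4, 1
The 2 values of 7 occupy positions 4–5 → each gets rank 5.
M has value 7 → rank 5.

5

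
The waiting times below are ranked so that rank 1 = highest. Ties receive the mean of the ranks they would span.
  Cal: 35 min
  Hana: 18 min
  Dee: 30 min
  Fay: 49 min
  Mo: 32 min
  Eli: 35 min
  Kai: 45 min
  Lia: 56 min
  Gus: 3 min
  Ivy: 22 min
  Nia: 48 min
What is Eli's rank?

Sorted (descending): 56, 49, 48, 45, 35, 35, 32, 30, 22, 18, 3
The 2 values of 35 occupy positions 5–6 → average rank (5+6)/2 = 5.5.
Eli has value 35 min → rank 5.5.

5.5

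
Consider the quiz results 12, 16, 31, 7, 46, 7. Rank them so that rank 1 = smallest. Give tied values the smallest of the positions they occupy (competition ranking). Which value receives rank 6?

46

Sorted (ascending): 7, 7, 12, 16, 31, 46
The 2 values of 7 occupy positions 1–2 → each gets rank 1.
Rank 6 → value 46.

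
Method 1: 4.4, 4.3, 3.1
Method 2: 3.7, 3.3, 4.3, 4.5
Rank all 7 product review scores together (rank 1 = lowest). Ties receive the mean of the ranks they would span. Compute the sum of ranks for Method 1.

Sorted (ascending): 3.1, 3.3, 3.7, 4.3, 4.3, 4.4, 4.5
The 2 values of 4.3 occupy positions 4–5 → average rank (4+5)/2 = 4.5.
Method 1 values → pooled ranks: 4.4→6, 4.3→4.5, 3.1→1
Rank sum = 6 + 4.5 + 1 = 11.5

11.5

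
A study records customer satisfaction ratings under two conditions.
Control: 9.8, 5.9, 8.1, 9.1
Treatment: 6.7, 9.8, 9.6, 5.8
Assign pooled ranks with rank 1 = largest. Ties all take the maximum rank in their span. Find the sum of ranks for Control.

Sorted (descending): 9.8, 9.8, 9.6, 9.1, 8.1, 6.7, 5.9, 5.8
The 2 values of 9.8 occupy positions 1–2 → each gets rank 2.
Control values → pooled ranks: 9.8→2, 5.9→7, 8.1→5, 9.1→4
Rank sum = 2 + 7 + 5 + 4 = 18

18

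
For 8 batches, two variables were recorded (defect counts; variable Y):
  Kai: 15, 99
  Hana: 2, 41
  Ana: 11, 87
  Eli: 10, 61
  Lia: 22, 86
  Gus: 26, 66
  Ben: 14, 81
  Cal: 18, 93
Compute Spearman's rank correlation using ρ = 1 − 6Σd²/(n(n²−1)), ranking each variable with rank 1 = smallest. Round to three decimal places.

Ranks of variable 1: 5, 1, 3, 2, 7, 8, 4, 6
Ranks of variable 2: 8, 1, 6, 2, 5, 3, 4, 7
d = r₁ − r₂: -3, 0, -3, 0, 2, 5, 0, -1
d²: 9, 0, 9, 0, 4, 25, 0, 1; Σd² = 48
ρ = 1 − 6·48/(8·63) = 1 − 288/504 = 0.429

0.429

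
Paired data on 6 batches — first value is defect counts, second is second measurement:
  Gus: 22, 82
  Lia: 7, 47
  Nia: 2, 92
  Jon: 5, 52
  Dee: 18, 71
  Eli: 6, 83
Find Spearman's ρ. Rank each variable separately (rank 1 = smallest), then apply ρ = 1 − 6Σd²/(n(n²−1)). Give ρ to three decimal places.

-0.314

Ranks of variable 1: 6, 4, 1, 2, 5, 3
Ranks of variable 2: 4, 1, 6, 2, 3, 5
d = r₁ − r₂: 2, 3, -5, 0, 2, -2
d²: 4, 9, 25, 0, 4, 4; Σd² = 46
ρ = 1 − 6·46/(6·35) = 1 − 276/210 = -0.314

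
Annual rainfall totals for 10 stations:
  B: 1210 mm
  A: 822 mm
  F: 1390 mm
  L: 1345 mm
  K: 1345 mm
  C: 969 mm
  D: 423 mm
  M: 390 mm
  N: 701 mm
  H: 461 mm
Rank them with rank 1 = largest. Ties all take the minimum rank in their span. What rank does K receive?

2

Sorted (descending): 1390, 1345, 1345, 1210, 969, 822, 701, 461, 423, 390
The 2 values of 1345 occupy positions 2–3 → each gets rank 2.
K has value 1345 mm → rank 2.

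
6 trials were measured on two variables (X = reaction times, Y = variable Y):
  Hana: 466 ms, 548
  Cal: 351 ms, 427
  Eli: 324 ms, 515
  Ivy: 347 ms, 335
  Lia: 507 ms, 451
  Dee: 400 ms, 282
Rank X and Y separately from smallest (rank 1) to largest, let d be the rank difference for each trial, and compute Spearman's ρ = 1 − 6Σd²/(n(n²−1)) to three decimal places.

0.143

Ranks of variable 1: 5, 3, 1, 2, 6, 4
Ranks of variable 2: 6, 3, 5, 2, 4, 1
d = r₁ − r₂: -1, 0, -4, 0, 2, 3
d²: 1, 0, 16, 0, 4, 9; Σd² = 30
ρ = 1 − 6·30/(6·35) = 1 − 180/210 = 0.143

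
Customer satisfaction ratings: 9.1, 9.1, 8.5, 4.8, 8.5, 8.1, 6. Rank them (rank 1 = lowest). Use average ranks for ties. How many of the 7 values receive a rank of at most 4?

Sorted (ascending): 4.8, 6, 8.1, 8.5, 8.5, 9.1, 9.1
The 2 values of 8.5 occupy positions 4–5 → average rank (4+5)/2 = 4.5.
The 2 values of 9.1 occupy positions 6–7 → average rank (6+7)/2 = 6.5.
Ranks ≤ 4: {1, 2, 3} → 3 values.

3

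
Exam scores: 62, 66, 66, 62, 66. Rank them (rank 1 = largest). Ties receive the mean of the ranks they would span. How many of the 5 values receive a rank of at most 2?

3

Sorted (descending): 66, 66, 66, 62, 62
The 3 values of 66 occupy positions 1–3 → average rank 2.
The 2 values of 62 occupy positions 4–5 → average rank (4+5)/2 = 4.5.
Ranks ≤ 2: {2, 2, 2} → 3 values.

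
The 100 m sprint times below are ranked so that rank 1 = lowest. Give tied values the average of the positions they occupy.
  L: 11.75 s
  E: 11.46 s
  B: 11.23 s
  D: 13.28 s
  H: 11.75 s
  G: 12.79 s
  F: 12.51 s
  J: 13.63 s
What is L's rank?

3.5

Sorted (ascending): 11.23, 11.46, 11.75, 11.75, 12.51, 12.79, 13.28, 13.63
The 2 values of 11.75 occupy positions 3–4 → average rank (3+4)/2 = 3.5.
L has value 11.75 s → rank 3.5.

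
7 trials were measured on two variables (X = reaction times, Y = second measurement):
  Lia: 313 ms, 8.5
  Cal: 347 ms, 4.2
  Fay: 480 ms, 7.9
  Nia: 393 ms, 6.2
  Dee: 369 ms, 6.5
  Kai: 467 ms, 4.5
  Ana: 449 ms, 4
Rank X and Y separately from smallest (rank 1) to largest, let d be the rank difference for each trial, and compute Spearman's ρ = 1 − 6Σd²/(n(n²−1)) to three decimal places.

Ranks of variable 1: 1, 2, 7, 4, 3, 6, 5
Ranks of variable 2: 7, 2, 6, 4, 5, 3, 1
d = r₁ − r₂: -6, 0, 1, 0, -2, 3, 4
d²: 36, 0, 1, 0, 4, 9, 16; Σd² = 66
ρ = 1 − 6·66/(7·48) = 1 − 396/336 = -0.179

-0.179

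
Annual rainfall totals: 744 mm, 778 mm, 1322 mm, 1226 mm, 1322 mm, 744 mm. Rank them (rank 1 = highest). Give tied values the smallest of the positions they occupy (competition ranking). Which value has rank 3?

Sorted (descending): 1322, 1322, 1226, 778, 744, 744
The 2 values of 1322 occupy positions 1–2 → each gets rank 1.
The 2 values of 744 occupy positions 5–6 → each gets rank 5.
Rank 3 → value 1226.

1226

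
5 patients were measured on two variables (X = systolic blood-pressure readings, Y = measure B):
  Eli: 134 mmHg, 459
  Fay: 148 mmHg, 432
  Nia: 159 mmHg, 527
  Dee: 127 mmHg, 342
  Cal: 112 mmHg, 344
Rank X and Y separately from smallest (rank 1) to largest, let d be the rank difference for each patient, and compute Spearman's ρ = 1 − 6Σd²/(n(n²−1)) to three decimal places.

0.800

Ranks of variable 1: 3, 4, 5, 2, 1
Ranks of variable 2: 4, 3, 5, 1, 2
d = r₁ − r₂: -1, 1, 0, 1, -1
d²: 1, 1, 0, 1, 1; Σd² = 4
ρ = 1 − 6·4/(5·24) = 1 − 24/120 = 0.800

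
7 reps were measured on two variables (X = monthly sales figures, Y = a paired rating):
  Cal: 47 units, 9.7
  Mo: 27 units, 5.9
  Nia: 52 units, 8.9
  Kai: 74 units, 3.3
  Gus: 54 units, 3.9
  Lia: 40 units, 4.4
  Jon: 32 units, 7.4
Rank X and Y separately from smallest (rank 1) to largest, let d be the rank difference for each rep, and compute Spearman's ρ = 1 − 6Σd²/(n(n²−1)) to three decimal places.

Ranks of variable 1: 4, 1, 5, 7, 6, 3, 2
Ranks of variable 2: 7, 4, 6, 1, 2, 3, 5
d = r₁ − r₂: -3, -3, -1, 6, 4, 0, -3
d²: 9, 9, 1, 36, 16, 0, 9; Σd² = 80
ρ = 1 − 6·80/(7·48) = 1 − 480/336 = -0.429

-0.429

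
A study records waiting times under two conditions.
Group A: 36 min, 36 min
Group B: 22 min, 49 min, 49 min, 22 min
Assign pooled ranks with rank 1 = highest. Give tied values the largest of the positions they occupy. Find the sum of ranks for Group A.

8

Sorted (descending): 49, 49, 36, 36, 22, 22
The 2 values of 49 occupy positions 1–2 → each gets rank 2.
The 2 values of 36 occupy positions 3–4 → each gets rank 4.
The 2 values of 22 occupy positions 5–6 → each gets rank 6.
Group A values → pooled ranks: 36→4, 36→4
Rank sum = 4 + 4 = 8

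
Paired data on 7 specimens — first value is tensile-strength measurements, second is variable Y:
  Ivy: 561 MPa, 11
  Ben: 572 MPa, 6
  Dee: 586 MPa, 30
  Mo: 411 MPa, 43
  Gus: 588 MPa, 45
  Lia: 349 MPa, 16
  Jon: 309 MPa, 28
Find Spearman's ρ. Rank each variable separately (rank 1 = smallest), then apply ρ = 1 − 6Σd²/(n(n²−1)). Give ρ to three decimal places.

Ranks of variable 1: 4, 5, 6, 3, 7, 2, 1
Ranks of variable 2: 2, 1, 5, 6, 7, 3, 4
d = r₁ − r₂: 2, 4, 1, -3, 0, -1, -3
d²: 4, 16, 1, 9, 0, 1, 9; Σd² = 40
ρ = 1 − 6·40/(7·48) = 1 − 240/336 = 0.286

0.286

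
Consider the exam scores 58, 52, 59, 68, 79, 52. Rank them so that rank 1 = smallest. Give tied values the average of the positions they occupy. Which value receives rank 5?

68

Sorted (ascending): 52, 52, 58, 59, 68, 79
The 2 values of 52 occupy positions 1–2 → average rank (1+2)/2 = 1.5.
Rank 5 → value 68.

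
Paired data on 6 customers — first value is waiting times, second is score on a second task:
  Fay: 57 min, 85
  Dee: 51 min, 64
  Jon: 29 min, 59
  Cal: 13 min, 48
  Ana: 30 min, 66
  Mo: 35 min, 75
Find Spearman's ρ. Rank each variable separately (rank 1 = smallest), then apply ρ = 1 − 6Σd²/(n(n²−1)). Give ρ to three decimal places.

0.829

Ranks of variable 1: 6, 5, 2, 1, 3, 4
Ranks of variable 2: 6, 3, 2, 1, 4, 5
d = r₁ − r₂: 0, 2, 0, 0, -1, -1
d²: 0, 4, 0, 0, 1, 1; Σd² = 6
ρ = 1 − 6·6/(6·35) = 1 − 36/210 = 0.829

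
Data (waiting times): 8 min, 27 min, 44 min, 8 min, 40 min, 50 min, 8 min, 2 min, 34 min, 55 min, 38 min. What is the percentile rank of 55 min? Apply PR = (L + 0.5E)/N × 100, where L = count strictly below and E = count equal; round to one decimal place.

N = 11.
Strictly below 55: 10. Equal to 55: 1.
PR = (10 + 0.5·1)/11 × 100 = 95.5

95.5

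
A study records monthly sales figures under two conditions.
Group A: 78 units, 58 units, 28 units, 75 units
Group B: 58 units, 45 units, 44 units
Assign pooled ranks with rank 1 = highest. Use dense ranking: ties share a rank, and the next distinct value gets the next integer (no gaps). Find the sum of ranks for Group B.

Sorted (descending): 78, 75, 58, 58, 45, 44, 28
The 2 values of 58 share dense rank 3.
Remaining distinct values take the next consecutive integers.
Group B values → pooled ranks: 58→3, 45→4, 44→5
Rank sum = 3 + 4 + 5 = 12

12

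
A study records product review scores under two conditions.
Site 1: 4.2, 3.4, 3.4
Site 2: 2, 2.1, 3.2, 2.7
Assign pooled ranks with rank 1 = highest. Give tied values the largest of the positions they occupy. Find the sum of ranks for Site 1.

7

Sorted (descending): 4.2, 3.4, 3.4, 3.2, 2.7, 2.1, 2
The 2 values of 3.4 occupy positions 2–3 → each gets rank 3.
Site 1 values → pooled ranks: 4.2→1, 3.4→3, 3.4→3
Rank sum = 1 + 3 + 3 = 7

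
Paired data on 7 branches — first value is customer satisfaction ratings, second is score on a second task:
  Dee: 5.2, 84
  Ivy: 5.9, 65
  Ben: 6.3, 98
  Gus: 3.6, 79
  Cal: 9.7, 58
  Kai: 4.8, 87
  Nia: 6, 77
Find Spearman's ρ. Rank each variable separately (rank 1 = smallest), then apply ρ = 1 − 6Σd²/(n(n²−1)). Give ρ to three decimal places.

Ranks of variable 1: 3, 4, 6, 1, 7, 2, 5
Ranks of variable 2: 5, 2, 7, 4, 1, 6, 3
d = r₁ − r₂: -2, 2, -1, -3, 6, -4, 2
d²: 4, 4, 1, 9, 36, 16, 4; Σd² = 74
ρ = 1 − 6·74/(7·48) = 1 − 444/336 = -0.321

-0.321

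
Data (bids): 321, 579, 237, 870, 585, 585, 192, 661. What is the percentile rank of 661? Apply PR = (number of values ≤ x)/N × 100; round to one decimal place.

87.5

N = 8.
Strictly below 661: 6. Equal to 661: 1.
PR = 7/8 × 100 = 87.5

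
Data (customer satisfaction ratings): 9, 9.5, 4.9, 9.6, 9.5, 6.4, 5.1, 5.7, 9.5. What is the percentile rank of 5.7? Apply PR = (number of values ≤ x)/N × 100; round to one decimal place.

N = 9.
Strictly below 5.7: 2. Equal to 5.7: 1.
PR = 3/9 × 100 = 33.3

33.3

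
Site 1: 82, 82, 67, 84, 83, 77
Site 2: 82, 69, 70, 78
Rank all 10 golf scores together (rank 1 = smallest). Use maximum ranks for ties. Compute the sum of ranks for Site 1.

40

Sorted (ascending): 67, 69, 70, 77, 78, 82, 82, 82, 83, 84
The 3 values of 82 occupy positions 6–8 → each gets rank 8.
Site 1 values → pooled ranks: 82→8, 82→8, 67→1, 84→10, 83→9, 77→4
Rank sum = 8 + 8 + 1 + 10 + 9 + 4 = 40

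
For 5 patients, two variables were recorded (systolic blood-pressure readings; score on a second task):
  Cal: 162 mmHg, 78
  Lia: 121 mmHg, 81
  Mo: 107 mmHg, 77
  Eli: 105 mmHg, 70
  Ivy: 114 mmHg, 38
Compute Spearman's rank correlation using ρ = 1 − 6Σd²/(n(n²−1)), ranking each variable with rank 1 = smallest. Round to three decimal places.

Ranks of variable 1: 5, 4, 2, 1, 3
Ranks of variable 2: 4, 5, 3, 2, 1
d = r₁ − r₂: 1, -1, -1, -1, 2
d²: 1, 1, 1, 1, 4; Σd² = 8
ρ = 1 − 6·8/(5·24) = 1 − 48/120 = 0.600

0.600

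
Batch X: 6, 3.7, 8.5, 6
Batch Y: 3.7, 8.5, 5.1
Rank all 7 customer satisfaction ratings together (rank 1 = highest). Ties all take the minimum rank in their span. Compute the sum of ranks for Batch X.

13

Sorted (descending): 8.5, 8.5, 6, 6, 5.1, 3.7, 3.7
The 2 values of 8.5 occupy positions 1–2 → each gets rank 1.
The 2 values of 6 occupy positions 3–4 → each gets rank 3.
The 2 values of 3.7 occupy positions 6–7 → each gets rank 6.
Batch X values → pooled ranks: 6→3, 3.7→6, 8.5→1, 6→3
Rank sum = 3 + 6 + 1 + 3 = 13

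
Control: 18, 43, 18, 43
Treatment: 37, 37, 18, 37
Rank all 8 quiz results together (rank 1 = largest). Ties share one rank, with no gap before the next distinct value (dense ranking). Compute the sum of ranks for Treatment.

9

Sorted (descending): 43, 43, 37, 37, 37, 18, 18, 18
The 2 values of 43 share dense rank 1.
The 3 values of 37 share dense rank 2.
The 3 values of 18 share dense rank 3.
Treatment values → pooled ranks: 37→2, 37→2, 18→3, 37→2
Rank sum = 2 + 2 + 3 + 2 = 9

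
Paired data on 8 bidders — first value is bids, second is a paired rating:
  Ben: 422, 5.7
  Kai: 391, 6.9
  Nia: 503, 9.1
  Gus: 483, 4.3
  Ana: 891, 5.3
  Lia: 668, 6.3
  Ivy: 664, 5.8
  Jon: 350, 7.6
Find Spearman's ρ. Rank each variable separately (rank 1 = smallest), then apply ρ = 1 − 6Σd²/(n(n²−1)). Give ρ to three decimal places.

-0.357

Ranks of variable 1: 3, 2, 5, 4, 8, 7, 6, 1
Ranks of variable 2: 3, 6, 8, 1, 2, 5, 4, 7
d = r₁ − r₂: 0, -4, -3, 3, 6, 2, 2, -6
d²: 0, 16, 9, 9, 36, 4, 4, 36; Σd² = 114
ρ = 1 − 6·114/(8·63) = 1 − 684/504 = -0.357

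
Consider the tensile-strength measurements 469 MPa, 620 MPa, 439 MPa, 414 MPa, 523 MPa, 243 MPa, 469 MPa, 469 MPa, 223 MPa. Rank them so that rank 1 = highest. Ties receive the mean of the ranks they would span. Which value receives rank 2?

523

Sorted (descending): 620, 523, 469, 469, 469, 439, 414, 243, 223
The 3 values of 469 occupy positions 3–5 → average rank 4.
Rank 2 → value 523.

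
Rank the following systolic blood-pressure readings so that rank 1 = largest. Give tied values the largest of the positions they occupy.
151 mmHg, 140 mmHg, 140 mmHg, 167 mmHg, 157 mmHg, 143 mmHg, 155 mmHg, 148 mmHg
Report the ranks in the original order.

4, 8, 8, 1, 2, 6, 3, 5

Sorted (descending): 167, 157, 155, 151, 148, 143, 140, 140
The 2 values of 140 occupy positions 7–8 → each gets rank 8.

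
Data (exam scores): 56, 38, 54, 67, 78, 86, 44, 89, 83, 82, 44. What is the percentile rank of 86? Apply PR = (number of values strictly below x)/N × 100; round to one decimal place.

N = 11.
Strictly below 86: 9. Equal to 86: 1.
PR = 9/11 × 100 = 81.8

81.8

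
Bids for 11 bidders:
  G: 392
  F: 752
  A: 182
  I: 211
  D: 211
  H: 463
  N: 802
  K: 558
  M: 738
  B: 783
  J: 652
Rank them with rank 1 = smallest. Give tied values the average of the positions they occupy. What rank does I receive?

2.5

Sorted (ascending): 182, 211, 211, 392, 463, 558, 652, 738, 752, 783, 802
The 2 values of 211 occupy positions 2–3 → average rank (2+3)/2 = 2.5.
I has value 211 → rank 2.5.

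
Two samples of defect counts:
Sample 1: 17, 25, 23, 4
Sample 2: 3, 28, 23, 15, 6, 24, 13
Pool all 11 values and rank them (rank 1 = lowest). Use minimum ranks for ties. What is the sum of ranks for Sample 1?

Sorted (ascending): 3, 4, 6, 13, 15, 17, 23, 23, 24, 25, 28
The 2 values of 23 occupy positions 7–8 → each gets rank 7.
Sample 1 values → pooled ranks: 17→6, 25→10, 23→7, 4→2
Rank sum = 6 + 10 + 7 + 2 = 25

25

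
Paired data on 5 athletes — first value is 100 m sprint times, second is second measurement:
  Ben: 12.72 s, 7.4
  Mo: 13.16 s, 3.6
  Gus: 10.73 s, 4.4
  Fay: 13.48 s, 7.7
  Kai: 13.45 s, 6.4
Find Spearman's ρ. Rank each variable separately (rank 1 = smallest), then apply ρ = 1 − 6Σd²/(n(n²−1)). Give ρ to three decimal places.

Ranks of variable 1: 2, 3, 1, 5, 4
Ranks of variable 2: 4, 1, 2, 5, 3
d = r₁ − r₂: -2, 2, -1, 0, 1
d²: 4, 4, 1, 0, 1; Σd² = 10
ρ = 1 − 6·10/(5·24) = 1 − 60/120 = 0.500

0.500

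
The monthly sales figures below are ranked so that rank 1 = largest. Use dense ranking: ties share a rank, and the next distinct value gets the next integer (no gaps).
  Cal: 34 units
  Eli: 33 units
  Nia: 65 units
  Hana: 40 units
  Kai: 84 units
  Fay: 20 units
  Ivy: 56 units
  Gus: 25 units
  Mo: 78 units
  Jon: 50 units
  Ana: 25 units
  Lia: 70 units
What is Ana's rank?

10

Sorted (descending): 84, 78, 70, 65, 56, 50, 40, 34, 33, 25, 25, 20
The 2 values of 25 share dense rank 10.
Remaining distinct values take the next consecutive integers.
Ana has value 25 units → rank 10.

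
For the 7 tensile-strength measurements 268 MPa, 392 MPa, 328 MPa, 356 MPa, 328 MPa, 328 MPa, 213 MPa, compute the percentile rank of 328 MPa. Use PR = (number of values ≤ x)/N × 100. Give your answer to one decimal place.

71.4

N = 7.
Strictly below 328: 2. Equal to 328: 3.
PR = 5/7 × 100 = 71.4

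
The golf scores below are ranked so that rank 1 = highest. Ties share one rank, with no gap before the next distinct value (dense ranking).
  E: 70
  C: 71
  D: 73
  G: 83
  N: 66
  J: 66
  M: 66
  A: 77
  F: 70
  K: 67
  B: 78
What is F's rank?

Sorted (descending): 83, 78, 77, 73, 71, 70, 70, 67, 66, 66, 66
The 2 values of 70 share dense rank 6.
The 3 values of 66 share dense rank 8.
Remaining distinct values take the next consecutive integers.
F has value 70 → rank 6.

6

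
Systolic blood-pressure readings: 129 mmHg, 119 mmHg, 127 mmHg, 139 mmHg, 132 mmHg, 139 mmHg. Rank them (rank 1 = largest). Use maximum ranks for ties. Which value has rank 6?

Sorted (descending): 139, 139, 132, 129, 127, 119
The 2 values of 139 occupy positions 1–2 → each gets rank 2.
Rank 6 → value 119.

119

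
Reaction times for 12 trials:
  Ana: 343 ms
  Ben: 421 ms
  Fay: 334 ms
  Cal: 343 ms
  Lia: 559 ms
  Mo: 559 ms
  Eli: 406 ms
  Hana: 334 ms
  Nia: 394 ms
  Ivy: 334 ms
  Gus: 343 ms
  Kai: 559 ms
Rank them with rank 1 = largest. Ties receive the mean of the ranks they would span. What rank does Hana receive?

Sorted (descending): 559, 559, 559, 421, 406, 394, 343, 343, 343, 334, 334, 334
The 3 values of 559 occupy positions 1–3 → average rank 2.
The 3 values of 343 occupy positions 7–9 → average rank 8.
The 3 values of 334 occupy positions 10–12 → average rank 11.
Hana has value 334 ms → rank 11.

11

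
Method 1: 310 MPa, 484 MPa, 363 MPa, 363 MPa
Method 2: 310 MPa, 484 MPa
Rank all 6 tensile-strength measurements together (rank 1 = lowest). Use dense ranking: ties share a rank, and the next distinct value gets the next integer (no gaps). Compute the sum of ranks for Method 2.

Sorted (ascending): 310, 310, 363, 363, 484, 484
The 2 values of 310 share dense rank 1.
The 2 values of 363 share dense rank 2.
The 2 values of 484 share dense rank 3.
Method 2 values → pooled ranks: 310→1, 484→3
Rank sum = 1 + 3 = 4

4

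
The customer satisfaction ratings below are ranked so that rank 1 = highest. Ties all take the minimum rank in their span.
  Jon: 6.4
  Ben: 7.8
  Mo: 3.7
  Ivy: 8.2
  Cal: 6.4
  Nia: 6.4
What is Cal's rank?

Sorted (descending): 8.2, 7.8, 6.4, 6.4, 6.4, 3.7
The 3 values of 6.4 occupy positions 3–5 → each gets rank 3.
Cal has value 6.4 → rank 3.

3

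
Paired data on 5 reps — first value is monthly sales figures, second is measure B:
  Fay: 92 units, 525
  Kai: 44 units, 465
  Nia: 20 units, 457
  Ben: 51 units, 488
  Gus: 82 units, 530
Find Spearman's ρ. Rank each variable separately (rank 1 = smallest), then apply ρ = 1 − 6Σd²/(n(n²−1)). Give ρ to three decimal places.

0.900

Ranks of variable 1: 5, 2, 1, 3, 4
Ranks of variable 2: 4, 2, 1, 3, 5
d = r₁ − r₂: 1, 0, 0, 0, -1
d²: 1, 0, 0, 0, 1; Σd² = 2
ρ = 1 − 6·2/(5·24) = 1 − 12/120 = 0.900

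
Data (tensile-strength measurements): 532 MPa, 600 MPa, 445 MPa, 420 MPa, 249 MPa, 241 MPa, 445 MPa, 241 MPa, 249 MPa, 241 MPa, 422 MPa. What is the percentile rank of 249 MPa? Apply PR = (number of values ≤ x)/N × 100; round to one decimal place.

45.5

N = 11.
Strictly below 249: 3. Equal to 249: 2.
PR = 5/11 × 100 = 45.5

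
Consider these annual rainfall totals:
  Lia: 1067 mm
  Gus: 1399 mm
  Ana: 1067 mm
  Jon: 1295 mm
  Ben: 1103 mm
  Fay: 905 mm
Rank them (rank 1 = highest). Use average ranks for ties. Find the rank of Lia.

4.5

Sorted (descending): 1399, 1295, 1103, 1067, 1067, 905
The 2 values of 1067 occupy positions 4–5 → average rank (4+5)/2 = 4.5.
Lia has value 1067 mm → rank 4.5.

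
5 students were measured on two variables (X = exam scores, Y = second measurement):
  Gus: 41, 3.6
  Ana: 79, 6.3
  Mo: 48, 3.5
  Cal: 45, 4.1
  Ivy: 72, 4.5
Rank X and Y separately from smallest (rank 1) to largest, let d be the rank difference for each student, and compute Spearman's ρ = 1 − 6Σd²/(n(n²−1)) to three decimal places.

Ranks of variable 1: 1, 5, 3, 2, 4
Ranks of variable 2: 2, 5, 1, 3, 4
d = r₁ − r₂: -1, 0, 2, -1, 0
d²: 1, 0, 4, 1, 0; Σd² = 6
ρ = 1 − 6·6/(5·24) = 1 − 36/120 = 0.700

0.700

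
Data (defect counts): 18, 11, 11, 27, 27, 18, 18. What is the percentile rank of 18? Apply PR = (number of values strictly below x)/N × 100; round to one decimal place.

28.6

N = 7.
Strictly below 18: 2. Equal to 18: 3.
PR = 2/7 × 100 = 28.6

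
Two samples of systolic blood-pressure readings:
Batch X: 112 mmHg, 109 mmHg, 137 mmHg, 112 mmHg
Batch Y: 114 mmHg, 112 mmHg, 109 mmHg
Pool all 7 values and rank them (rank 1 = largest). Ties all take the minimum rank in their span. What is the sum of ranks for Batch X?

13

Sorted (descending): 137, 114, 112, 112, 112, 109, 109
The 3 values of 112 occupy positions 3–5 → each gets rank 3.
The 2 values of 109 occupy positions 6–7 → each gets rank 6.
Batch X values → pooled ranks: 112→3, 109→6, 137→1, 112→3
Rank sum = 3 + 6 + 1 + 3 = 13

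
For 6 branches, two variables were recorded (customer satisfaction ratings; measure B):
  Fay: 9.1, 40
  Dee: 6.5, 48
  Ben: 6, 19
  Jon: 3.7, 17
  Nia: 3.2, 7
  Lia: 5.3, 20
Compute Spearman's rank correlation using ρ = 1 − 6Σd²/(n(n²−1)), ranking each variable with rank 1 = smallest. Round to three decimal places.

Ranks of variable 1: 6, 5, 4, 2, 1, 3
Ranks of variable 2: 5, 6, 3, 2, 1, 4
d = r₁ − r₂: 1, -1, 1, 0, 0, -1
d²: 1, 1, 1, 0, 0, 1; Σd² = 4
ρ = 1 − 6·4/(6·35) = 1 − 24/210 = 0.886

0.886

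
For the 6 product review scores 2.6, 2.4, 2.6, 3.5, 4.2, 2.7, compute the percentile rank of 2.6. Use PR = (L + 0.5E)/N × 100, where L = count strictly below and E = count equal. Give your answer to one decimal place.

N = 6.
Strictly below 2.6: 1. Equal to 2.6: 2.
PR = (1 + 0.5·2)/6 × 100 = 33.3

33.3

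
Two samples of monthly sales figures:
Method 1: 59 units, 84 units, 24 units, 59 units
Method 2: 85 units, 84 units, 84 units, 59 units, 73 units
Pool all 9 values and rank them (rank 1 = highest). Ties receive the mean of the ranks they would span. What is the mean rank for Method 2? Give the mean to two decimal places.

Sorted (descending): 85, 84, 84, 84, 73, 59, 59, 59, 24
The 3 values of 84 occupy positions 2–4 → average rank 3.
The 3 values of 59 occupy positions 6–8 → average rank 7.
Method 2 values → pooled ranks: 85→1, 84→3, 84→3, 59→7, 73→5
Mean rank = (1 + 3 + 3 + 7 + 5) / 5 = 3.80

3.80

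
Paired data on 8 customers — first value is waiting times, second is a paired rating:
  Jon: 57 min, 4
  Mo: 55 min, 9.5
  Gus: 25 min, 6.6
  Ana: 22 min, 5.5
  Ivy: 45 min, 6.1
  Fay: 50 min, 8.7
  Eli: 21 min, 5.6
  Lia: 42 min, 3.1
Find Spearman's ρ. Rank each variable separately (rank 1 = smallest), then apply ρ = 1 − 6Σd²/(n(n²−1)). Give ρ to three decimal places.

Ranks of variable 1: 8, 7, 3, 2, 5, 6, 1, 4
Ranks of variable 2: 2, 8, 6, 3, 5, 7, 4, 1
d = r₁ − r₂: 6, -1, -3, -1, 0, -1, -3, 3
d²: 36, 1, 9, 1, 0, 1, 9, 9; Σd² = 66
ρ = 1 − 6·66/(8·63) = 1 − 396/504 = 0.214

0.214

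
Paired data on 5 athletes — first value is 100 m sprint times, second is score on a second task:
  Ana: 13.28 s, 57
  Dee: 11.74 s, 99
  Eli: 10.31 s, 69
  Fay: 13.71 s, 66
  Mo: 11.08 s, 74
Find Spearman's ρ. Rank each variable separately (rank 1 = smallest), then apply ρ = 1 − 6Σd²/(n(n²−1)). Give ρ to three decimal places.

Ranks of variable 1: 4, 3, 1, 5, 2
Ranks of variable 2: 1, 5, 3, 2, 4
d = r₁ − r₂: 3, -2, -2, 3, -2
d²: 9, 4, 4, 9, 4; Σd² = 30
ρ = 1 − 6·30/(5·24) = 1 − 180/120 = -0.500

-0.500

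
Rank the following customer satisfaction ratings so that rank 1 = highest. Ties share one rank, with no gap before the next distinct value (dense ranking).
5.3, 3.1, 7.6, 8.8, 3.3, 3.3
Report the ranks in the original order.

3, 5, 2, 1, 4, 4

Sorted (descending): 8.8, 7.6, 5.3, 3.3, 3.3, 3.1
The 2 values of 3.3 share dense rank 4.
Remaining distinct values take the next consecutive integers.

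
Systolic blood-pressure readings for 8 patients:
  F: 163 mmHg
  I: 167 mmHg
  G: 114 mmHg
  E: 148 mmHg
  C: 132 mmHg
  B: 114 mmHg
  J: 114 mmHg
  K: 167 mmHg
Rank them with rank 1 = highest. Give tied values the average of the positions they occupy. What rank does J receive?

7

Sorted (descending): 167, 167, 163, 148, 132, 114, 114, 114
The 2 values of 167 occupy positions 1–2 → average rank (1+2)/2 = 1.5.
The 3 values of 114 occupy positions 6–8 → average rank 7.
J has value 114 mmHg → rank 7.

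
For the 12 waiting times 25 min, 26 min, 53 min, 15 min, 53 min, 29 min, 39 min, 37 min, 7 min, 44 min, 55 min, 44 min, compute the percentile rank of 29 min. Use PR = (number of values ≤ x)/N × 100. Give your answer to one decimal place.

41.7

N = 12.
Strictly below 29: 4. Equal to 29: 1.
PR = 5/12 × 100 = 41.7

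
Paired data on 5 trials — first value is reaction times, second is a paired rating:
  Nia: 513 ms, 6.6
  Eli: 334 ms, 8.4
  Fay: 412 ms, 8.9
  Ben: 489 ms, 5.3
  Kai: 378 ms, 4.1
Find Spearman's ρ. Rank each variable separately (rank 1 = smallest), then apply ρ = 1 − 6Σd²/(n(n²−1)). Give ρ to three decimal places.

-0.100

Ranks of variable 1: 5, 1, 3, 4, 2
Ranks of variable 2: 3, 4, 5, 2, 1
d = r₁ − r₂: 2, -3, -2, 2, 1
d²: 4, 9, 4, 4, 1; Σd² = 22
ρ = 1 − 6·22/(5·24) = 1 − 132/120 = -0.100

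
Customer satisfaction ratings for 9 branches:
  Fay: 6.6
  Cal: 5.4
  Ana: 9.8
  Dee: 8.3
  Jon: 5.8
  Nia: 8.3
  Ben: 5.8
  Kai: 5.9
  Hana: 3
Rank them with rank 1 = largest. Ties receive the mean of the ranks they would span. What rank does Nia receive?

Sorted (descending): 9.8, 8.3, 8.3, 6.6, 5.9, 5.8, 5.8, 5.4, 3
The 2 values of 8.3 occupy positions 2–3 → average rank (2+3)/2 = 2.5.
The 2 values of 5.8 occupy positions 6–7 → average rank (6+7)/2 = 6.5.
Nia has value 8.3 → rank 2.5.

2.5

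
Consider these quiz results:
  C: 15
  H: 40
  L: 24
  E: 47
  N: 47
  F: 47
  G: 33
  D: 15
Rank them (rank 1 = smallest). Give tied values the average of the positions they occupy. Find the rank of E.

7

Sorted (ascending): 15, 15, 24, 33, 40, 47, 47, 47
The 2 values of 15 occupy positions 1–2 → average rank (1+2)/2 = 1.5.
The 3 values of 47 occupy positions 6–8 → average rank 7.
E has value 47 → rank 7.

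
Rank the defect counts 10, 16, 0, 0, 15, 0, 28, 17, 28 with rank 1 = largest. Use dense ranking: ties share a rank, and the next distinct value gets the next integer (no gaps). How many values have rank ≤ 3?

4

Sorted (descending): 28, 28, 17, 16, 15, 10, 0, 0, 0
The 2 values of 28 share dense rank 1.
The 3 values of 0 share dense rank 6.
Remaining distinct values take the next consecutive integers.
Ranks ≤ 3: {1, 1, 2, 3} → 4 values.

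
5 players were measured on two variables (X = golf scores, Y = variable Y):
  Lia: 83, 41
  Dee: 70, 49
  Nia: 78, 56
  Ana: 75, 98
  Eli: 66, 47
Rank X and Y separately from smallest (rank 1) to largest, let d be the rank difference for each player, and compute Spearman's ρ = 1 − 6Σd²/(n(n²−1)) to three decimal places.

-0.100

Ranks of variable 1: 5, 2, 4, 3, 1
Ranks of variable 2: 1, 3, 4, 5, 2
d = r₁ − r₂: 4, -1, 0, -2, -1
d²: 16, 1, 0, 4, 1; Σd² = 22
ρ = 1 − 6·22/(5·24) = 1 − 132/120 = -0.100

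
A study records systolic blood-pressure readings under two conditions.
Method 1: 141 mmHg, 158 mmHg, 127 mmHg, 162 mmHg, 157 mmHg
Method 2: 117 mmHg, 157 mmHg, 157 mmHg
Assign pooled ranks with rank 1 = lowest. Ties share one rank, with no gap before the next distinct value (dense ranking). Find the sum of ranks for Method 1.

20

Sorted (ascending): 117, 127, 141, 157, 157, 157, 158, 162
The 3 values of 157 share dense rank 4.
Remaining distinct values take the next consecutive integers.
Method 1 values → pooled ranks: 141→3, 158→5, 127→2, 162→6, 157→4
Rank sum = 3 + 5 + 2 + 6 + 4 = 20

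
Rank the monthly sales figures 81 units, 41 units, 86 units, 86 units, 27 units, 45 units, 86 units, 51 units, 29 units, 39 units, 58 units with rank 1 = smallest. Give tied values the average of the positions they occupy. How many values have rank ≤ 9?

8

Sorted (ascending): 27, 29, 39, 41, 45, 51, 58, 81, 86, 86, 86
The 3 values of 86 occupy positions 9–11 → average rank 10.
Ranks ≤ 9: {1, 2, 3, 4, 5, 6, 7, 8} → 8 values.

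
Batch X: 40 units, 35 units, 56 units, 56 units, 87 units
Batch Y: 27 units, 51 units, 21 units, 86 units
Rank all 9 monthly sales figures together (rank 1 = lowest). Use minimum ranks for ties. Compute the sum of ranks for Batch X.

Sorted (ascending): 21, 27, 35, 40, 51, 56, 56, 86, 87
The 2 values of 56 occupy positions 6–7 → each gets rank 6.
Batch X values → pooled ranks: 40→4, 35→3, 56→6, 56→6, 87→9
Rank sum = 4 + 3 + 6 + 6 + 9 = 28

28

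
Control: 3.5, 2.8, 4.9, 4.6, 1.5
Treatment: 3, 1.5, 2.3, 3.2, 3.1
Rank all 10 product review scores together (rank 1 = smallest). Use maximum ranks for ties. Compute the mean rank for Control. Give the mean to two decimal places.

Sorted (ascending): 1.5, 1.5, 2.3, 2.8, 3, 3.1, 3.2, 3.5, 4.6, 4.9
The 2 values of 1.5 occupy positions 1–2 → each gets rank 2.
Control values → pooled ranks: 3.5→8, 2.8→4, 4.9→10, 4.6→9, 1.5→2
Mean rank = (8 + 4 + 10 + 9 + 2) / 5 = 6.60

6.60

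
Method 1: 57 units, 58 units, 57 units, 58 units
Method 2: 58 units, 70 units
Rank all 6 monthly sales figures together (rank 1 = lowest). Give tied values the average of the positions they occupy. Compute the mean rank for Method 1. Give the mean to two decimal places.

2.75

Sorted (ascending): 57, 57, 58, 58, 58, 70
The 2 values of 57 occupy positions 1–2 → average rank (1+2)/2 = 1.5.
The 3 values of 58 occupy positions 3–5 → average rank 4.
Method 1 values → pooled ranks: 57→1.5, 58→4, 57→1.5, 58→4
Mean rank = (1.5 + 4 + 1.5 + 4) / 4 = 2.75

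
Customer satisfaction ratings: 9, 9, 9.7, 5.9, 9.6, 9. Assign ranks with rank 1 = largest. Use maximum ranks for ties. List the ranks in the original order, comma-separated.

5, 5, 1, 6, 2, 5

Sorted (descending): 9.7, 9.6, 9, 9, 9, 5.9
The 3 values of 9 occupy positions 3–5 → each gets rank 5.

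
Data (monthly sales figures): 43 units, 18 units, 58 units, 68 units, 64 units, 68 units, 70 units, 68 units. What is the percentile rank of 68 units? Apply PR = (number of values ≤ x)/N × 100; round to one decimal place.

87.5

N = 8.
Strictly below 68: 4. Equal to 68: 3.
PR = 7/8 × 100 = 87.5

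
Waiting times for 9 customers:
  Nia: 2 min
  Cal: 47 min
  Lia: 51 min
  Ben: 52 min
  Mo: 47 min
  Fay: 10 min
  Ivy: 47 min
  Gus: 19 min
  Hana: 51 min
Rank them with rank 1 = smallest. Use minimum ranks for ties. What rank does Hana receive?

Sorted (ascending): 2, 10, 19, 47, 47, 47, 51, 51, 52
The 3 values of 47 occupy positions 4–6 → each gets rank 4.
The 2 values of 51 occupy positions 7–8 → each gets rank 7.
Hana has value 51 min → rank 7.

7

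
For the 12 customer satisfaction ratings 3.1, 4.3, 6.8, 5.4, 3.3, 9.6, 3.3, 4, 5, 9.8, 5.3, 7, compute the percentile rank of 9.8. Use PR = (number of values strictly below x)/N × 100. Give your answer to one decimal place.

91.7

N = 12.
Strictly below 9.8: 11. Equal to 9.8: 1.
PR = 11/12 × 100 = 91.7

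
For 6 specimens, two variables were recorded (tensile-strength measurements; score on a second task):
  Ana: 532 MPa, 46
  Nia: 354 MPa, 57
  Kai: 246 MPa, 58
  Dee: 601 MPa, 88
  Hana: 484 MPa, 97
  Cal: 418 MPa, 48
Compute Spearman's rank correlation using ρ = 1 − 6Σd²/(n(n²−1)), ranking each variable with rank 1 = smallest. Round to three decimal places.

0.086

Ranks of variable 1: 5, 2, 1, 6, 4, 3
Ranks of variable 2: 1, 3, 4, 5, 6, 2
d = r₁ − r₂: 4, -1, -3, 1, -2, 1
d²: 16, 1, 9, 1, 4, 1; Σd² = 32
ρ = 1 − 6·32/(6·35) = 1 − 192/210 = 0.086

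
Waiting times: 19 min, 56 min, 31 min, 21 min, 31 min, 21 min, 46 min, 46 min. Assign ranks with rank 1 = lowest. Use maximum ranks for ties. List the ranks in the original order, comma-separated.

Sorted (ascending): 19, 21, 21, 31, 31, 46, 46, 56
The 2 values of 21 occupy positions 2–3 → each gets rank 3.
The 2 values of 31 occupy positions 4–5 → each gets rank 5.
The 2 values of 46 occupy positions 6–7 → each gets rank 7.

1, 8, 5, 3, 5, 3, 7, 7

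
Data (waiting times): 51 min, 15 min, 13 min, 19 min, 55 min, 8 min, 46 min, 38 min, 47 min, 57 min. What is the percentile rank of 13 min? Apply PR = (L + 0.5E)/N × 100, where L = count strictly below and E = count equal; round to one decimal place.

N = 10.
Strictly below 13: 1. Equal to 13: 1.
PR = (1 + 0.5·1)/10 × 100 = 15.0

15.0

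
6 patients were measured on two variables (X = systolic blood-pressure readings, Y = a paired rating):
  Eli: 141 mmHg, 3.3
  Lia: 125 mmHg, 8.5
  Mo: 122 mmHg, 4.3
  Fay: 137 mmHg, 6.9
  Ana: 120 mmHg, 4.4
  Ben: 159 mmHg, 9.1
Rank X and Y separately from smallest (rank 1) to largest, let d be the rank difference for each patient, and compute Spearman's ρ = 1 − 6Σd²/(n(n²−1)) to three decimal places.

0.314

Ranks of variable 1: 5, 3, 2, 4, 1, 6
Ranks of variable 2: 1, 5, 2, 4, 3, 6
d = r₁ − r₂: 4, -2, 0, 0, -2, 0
d²: 16, 4, 0, 0, 4, 0; Σd² = 24
ρ = 1 − 6·24/(6·35) = 1 − 144/210 = 0.314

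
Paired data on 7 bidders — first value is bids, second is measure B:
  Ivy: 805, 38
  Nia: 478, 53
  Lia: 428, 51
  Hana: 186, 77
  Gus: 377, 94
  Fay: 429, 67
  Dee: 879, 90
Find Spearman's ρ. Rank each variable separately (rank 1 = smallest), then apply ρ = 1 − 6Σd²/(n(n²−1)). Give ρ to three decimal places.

-0.286

Ranks of variable 1: 6, 5, 3, 1, 2, 4, 7
Ranks of variable 2: 1, 3, 2, 5, 7, 4, 6
d = r₁ − r₂: 5, 2, 1, -4, -5, 0, 1
d²: 25, 4, 1, 16, 25, 0, 1; Σd² = 72
ρ = 1 − 6·72/(7·48) = 1 − 432/336 = -0.286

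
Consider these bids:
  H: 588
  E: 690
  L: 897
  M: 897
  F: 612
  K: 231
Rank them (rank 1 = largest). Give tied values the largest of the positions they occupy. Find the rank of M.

Sorted (descending): 897, 897, 690, 612, 588, 231
The 2 values of 897 occupy positions 1–2 → each gets rank 2.
M has value 897 → rank 2.

2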